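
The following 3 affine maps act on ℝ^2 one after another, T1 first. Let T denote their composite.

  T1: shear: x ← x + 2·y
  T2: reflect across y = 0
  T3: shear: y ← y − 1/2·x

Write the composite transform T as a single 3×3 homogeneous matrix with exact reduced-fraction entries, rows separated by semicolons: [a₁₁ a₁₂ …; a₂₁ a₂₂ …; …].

T = [1 2 0; -1/2 -2 0; 0 0 1]

T1 = [1 2 0; 0 1 0; 0 0 1]
T2·T1 = [1 2 0; 0 -1 0; 0 0 1]
T3·…·T1 = [1 2 0; -1/2 -2 0; 0 0 1]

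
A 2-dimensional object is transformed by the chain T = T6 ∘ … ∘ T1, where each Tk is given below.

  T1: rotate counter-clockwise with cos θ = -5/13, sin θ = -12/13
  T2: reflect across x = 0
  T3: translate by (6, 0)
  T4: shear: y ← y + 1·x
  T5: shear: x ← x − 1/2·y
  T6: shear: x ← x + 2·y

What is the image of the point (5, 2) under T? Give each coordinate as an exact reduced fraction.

T1 rotate counter-clockwise with cos θ = -5/13, sin θ = -12/13: (5, 2) → (-1/13, -70/13)
T2 reflect across x = 0: (-1/13, -70/13) → (1/13, -70/13)
T3 translate by (6, 0): (1/13, -70/13) → (79/13, -70/13)
T4 shear: y ← y + 1·x: (79/13, -70/13) → (79/13, 9/13)
T5 shear: x ← x − 1/2·y: (79/13, 9/13) → (149/26, 9/13)
T6 shear: x ← x + 2·y: (149/26, 9/13) → (185/26, 9/13)

T(p) = (185/26, 9/13)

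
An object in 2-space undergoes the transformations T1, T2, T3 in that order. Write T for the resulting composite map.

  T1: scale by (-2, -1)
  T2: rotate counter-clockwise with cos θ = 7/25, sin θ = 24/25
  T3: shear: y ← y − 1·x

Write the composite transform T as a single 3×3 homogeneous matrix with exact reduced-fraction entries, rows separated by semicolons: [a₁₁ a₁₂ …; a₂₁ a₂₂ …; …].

T = [-14/25 24/25 0; -34/25 -31/25 0; 0 0 1]

T1 = [-2 0 0; 0 -1 0; 0 0 1]
T2·T1 = [-14/25 24/25 0; -48/25 -7/25 0; 0 0 1]
T3·…·T1 = [-14/25 24/25 0; -34/25 -31/25 0; 0 0 1]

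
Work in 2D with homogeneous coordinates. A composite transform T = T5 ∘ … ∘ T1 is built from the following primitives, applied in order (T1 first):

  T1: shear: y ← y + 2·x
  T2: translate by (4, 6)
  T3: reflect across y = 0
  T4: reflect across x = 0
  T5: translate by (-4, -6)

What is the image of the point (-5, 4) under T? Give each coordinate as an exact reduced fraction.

T1 shear: y ← y + 2·x: (-5, 4) → (-5, -6)
T2 translate by (4, 6): (-5, -6) → (-1, 0)
T3 reflect across y = 0: (-1, 0) → (-1, 0)
T4 reflect across x = 0: (-1, 0) → (1, 0)
T5 translate by (-4, -6): (1, 0) → (-3, -6)

T(p) = (-3, -6)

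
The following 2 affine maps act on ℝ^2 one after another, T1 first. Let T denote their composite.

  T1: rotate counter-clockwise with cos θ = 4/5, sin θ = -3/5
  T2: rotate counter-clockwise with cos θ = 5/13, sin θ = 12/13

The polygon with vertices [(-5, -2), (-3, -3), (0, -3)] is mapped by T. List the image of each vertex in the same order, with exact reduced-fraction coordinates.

image vertices: (-214/65, -277/65), (-69/65, -267/65), (99/65, -168/65)

T1 rotate counter-clockwise with cos θ = 4/5, sin θ = -3/5: (-5, -2) → (-26/5, 7/5); (-3, -3) → (-21/5, -3/5); (0, -3) → (-9/5, -12/5)
T2 rotate counter-clockwise with cos θ = 5/13, sin θ = 12/13: (-26/5, 7/5) → (-214/65, -277/65); (-21/5, -3/5) → (-69/65, -267/65); (-9/5, -12/5) → (99/65, -168/65)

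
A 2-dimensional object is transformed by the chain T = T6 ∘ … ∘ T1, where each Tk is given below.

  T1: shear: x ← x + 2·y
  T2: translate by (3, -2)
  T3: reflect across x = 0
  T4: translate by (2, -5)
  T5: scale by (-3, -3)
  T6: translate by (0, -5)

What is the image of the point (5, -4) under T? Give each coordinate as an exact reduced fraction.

T1 shear: x ← x + 2·y: (5, -4) → (-3, -4)
T2 translate by (3, -2): (-3, -4) → (0, -6)
T3 reflect across x = 0: (0, -6) → (0, -6)
T4 translate by (2, -5): (0, -6) → (2, -11)
T5 scale by (-3, -3): (2, -11) → (-6, 33)
T6 translate by (0, -5): (-6, 33) → (-6, 28)

T(p) = (-6, 28)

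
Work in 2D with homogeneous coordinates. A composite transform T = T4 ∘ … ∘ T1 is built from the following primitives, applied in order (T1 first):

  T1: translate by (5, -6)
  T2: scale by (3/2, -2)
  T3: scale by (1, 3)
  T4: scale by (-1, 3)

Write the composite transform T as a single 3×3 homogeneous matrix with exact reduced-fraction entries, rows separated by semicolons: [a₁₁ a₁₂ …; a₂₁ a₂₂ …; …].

T = [-3/2 0 -15/2; 0 -18 108; 0 0 1]

T1 = [1 0 5; 0 1 -6; 0 0 1]
T2·T1 = [3/2 0 15/2; 0 -2 12; 0 0 1]
T3·…·T1 = [3/2 0 15/2; 0 -6 36; 0 0 1]
T4·…·T1 = [-3/2 0 -15/2; 0 -18 108; 0 0 1]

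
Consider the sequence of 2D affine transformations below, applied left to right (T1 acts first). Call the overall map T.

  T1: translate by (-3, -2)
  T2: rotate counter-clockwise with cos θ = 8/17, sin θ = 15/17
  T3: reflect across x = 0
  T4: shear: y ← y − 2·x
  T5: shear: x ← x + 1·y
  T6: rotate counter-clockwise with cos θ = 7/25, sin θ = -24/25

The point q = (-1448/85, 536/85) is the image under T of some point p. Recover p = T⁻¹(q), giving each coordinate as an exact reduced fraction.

T1 = [1 0 -3; 0 1 -2; 0 0 1]
T2·T1 = [8/17 -15/17 6/17; 15/17 8/17 -61/17; 0 0 1]
T3·…·T1 = [-8/17 15/17 -6/17; 15/17 8/17 -61/17; 0 0 1]
T4·…·T1 = [-8/17 15/17 -6/17; 31/17 -22/17 -49/17; 0 0 1]
T5·…·T1 = [23/17 -7/17 -55/17; 31/17 -22/17 -49/17; 0 0 1]
T6·…·T1 = [181/85 -577/425 -1561/425; -67/85 14/425 977/425; 0 0 1]
det M = -1; M⁻¹ = [-14/425 -577/425 3; -67/85 -181/85 2; 0 0 1]
M⁻¹ · (-1448/85, 536/85)ᵀ = (-5, 2)ᵀ

p = (-5, 2)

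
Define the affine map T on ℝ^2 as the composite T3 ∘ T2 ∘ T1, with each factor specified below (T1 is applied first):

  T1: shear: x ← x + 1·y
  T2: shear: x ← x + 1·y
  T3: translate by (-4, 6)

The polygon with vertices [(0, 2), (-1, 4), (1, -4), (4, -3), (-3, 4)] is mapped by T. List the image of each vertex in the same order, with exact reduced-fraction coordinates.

T1 shear: x ← x + 1·y: (0, 2) → (2, 2); (-1, 4) → (3, 4); (1, -4) → (-3, -4); (4, -3) → (1, -3); (-3, 4) → (1, 4)
T2 shear: x ← x + 1·y: (2, 2) → (4, 2); (3, 4) → (7, 4); (-3, -4) → (-7, -4); (1, -3) → (-2, -3); (1, 4) → (5, 4)
T3 translate by (-4, 6): (4, 2) → (0, 8); (7, 4) → (3, 10); (-7, -4) → (-11, 2); (-2, -3) → (-6, 3); (5, 4) → (1, 10)

image vertices: (0, 8), (3, 10), (-11, 2), (-6, 3), (1, 10)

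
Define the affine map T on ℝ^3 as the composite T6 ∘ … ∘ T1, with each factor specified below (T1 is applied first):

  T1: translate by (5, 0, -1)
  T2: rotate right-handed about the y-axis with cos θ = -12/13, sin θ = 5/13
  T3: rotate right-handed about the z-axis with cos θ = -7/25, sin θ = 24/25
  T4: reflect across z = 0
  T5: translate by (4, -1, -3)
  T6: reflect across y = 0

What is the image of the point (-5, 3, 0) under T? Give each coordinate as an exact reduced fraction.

T(p) = (399/325, 718/325, -51/13)

T1 translate by (5, 0, -1): (-5, 3, 0) → (0, 3, -1)
T2 rotate right-handed about the y-axis with cos θ = -12/13, sin θ = 5/13: (0, 3, -1) → (-5/13, 3, 12/13)
T3 rotate right-handed about the z-axis with cos θ = -7/25, sin θ = 24/25: (-5/13, 3, 12/13) → (-901/325, -393/325, 12/13)
T4 reflect across z = 0: (-901/325, -393/325, 12/13) → (-901/325, -393/325, -12/13)
T5 translate by (4, -1, -3): (-901/325, -393/325, -12/13) → (399/325, -718/325, -51/13)
T6 reflect across y = 0: (399/325, -718/325, -51/13) → (399/325, 718/325, -51/13)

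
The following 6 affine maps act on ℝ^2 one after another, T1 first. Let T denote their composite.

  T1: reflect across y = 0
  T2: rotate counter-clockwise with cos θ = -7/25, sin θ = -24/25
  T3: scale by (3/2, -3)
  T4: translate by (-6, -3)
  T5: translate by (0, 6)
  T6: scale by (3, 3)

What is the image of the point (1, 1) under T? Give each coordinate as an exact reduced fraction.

T1 reflect across y = 0: (1, 1) → (1, -1)
T2 rotate counter-clockwise with cos θ = -7/25, sin θ = -24/25: (1, -1) → (-31/25, -17/25)
T3 scale by (3/2, -3): (-31/25, -17/25) → (-93/50, 51/25)
T4 translate by (-6, -3): (-93/50, 51/25) → (-393/50, -24/25)
T5 translate by (0, 6): (-393/50, -24/25) → (-393/50, 126/25)
T6 scale by (3, 3): (-393/50, 126/25) → (-1179/50, 378/25)

T(p) = (-1179/50, 378/25)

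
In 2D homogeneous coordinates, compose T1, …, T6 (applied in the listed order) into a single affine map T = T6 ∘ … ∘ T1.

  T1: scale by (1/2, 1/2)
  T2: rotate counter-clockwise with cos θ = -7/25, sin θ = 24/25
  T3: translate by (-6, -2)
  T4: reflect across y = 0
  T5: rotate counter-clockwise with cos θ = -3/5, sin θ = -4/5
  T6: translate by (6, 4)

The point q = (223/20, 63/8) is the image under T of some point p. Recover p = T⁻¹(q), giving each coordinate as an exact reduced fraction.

p = (1/2, 1/4)

T1 = [1/2 0 0; 0 1/2 0; 0 0 1]
T2·T1 = [-7/50 -12/25 0; 12/25 -7/50 0; 0 0 1]
T3·…·T1 = [-7/50 -12/25 -6; 12/25 -7/50 -2; 0 0 1]
T4·…·T1 = [-7/50 -12/25 -6; -12/25 7/50 2; 0 0 1]
T5·…·T1 = [-3/10 2/5 26/5; 2/5 3/10 18/5; 0 0 1]
T6·…·T1 = [-3/10 2/5 56/5; 2/5 3/10 38/5; 0 0 1]
det M = -1/4; M⁻¹ = [-6/5 8/5 32/25; 8/5 6/5 -676/25; 0 0 1]
M⁻¹ · (223/20, 63/8)ᵀ = (1/2, 1/4)ᵀ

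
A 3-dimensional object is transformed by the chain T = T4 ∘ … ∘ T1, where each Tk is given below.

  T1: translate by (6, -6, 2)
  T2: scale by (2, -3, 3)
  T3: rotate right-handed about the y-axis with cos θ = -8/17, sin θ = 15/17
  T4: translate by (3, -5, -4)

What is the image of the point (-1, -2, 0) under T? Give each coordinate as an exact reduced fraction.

T(p) = (61/17, 19, -266/17)

T1 translate by (6, -6, 2): (-1, -2, 0) → (5, -8, 2)
T2 scale by (2, -3, 3): (5, -8, 2) → (10, 24, 6)
T3 rotate right-handed about the y-axis with cos θ = -8/17, sin θ = 15/17: (10, 24, 6) → (10/17, 24, -198/17)
T4 translate by (3, -5, -4): (10/17, 24, -198/17) → (61/17, 19, -266/17)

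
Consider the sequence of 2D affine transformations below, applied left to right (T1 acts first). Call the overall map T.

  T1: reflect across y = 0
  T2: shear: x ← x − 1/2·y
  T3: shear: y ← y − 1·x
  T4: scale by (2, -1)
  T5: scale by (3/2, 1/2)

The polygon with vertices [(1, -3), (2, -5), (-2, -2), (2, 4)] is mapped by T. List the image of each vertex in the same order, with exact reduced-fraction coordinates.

T1 reflect across y = 0: (1, -3) → (1, 3); (2, -5) → (2, 5); (-2, -2) → (-2, 2); (2, 4) → (2, -4)
T2 shear: x ← x − 1/2·y: (1, 3) → (-1/2, 3); (2, 5) → (-1/2, 5); (-2, 2) → (-3, 2); (2, -4) → (4, -4)
T3 shear: y ← y − 1·x: (-1/2, 3) → (-1/2, 7/2); (-1/2, 5) → (-1/2, 11/2); (-3, 2) → (-3, 5); (4, -4) → (4, -8)
T4 scale by (2, -1): (-1/2, 7/2) → (-1, -7/2); (-1/2, 11/2) → (-1, -11/2); (-3, 5) → (-6, -5); (4, -8) → (8, 8)
T5 scale by (3/2, 1/2): (-1, -7/2) → (-3/2, -7/4); (-1, -11/2) → (-3/2, -11/4); (-6, -5) → (-9, -5/2); (8, 8) → (12, 4)

image vertices: (-3/2, -7/4), (-3/2, -11/4), (-9, -5/2), (12, 4)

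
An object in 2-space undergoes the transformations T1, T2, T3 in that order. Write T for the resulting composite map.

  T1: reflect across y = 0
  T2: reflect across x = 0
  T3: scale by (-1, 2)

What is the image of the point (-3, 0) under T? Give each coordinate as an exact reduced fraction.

T1 reflect across y = 0: (-3, 0) → (-3, 0)
T2 reflect across x = 0: (-3, 0) → (3, 0)
T3 scale by (-1, 2): (3, 0) → (-3, 0)

T(p) = (-3, 0)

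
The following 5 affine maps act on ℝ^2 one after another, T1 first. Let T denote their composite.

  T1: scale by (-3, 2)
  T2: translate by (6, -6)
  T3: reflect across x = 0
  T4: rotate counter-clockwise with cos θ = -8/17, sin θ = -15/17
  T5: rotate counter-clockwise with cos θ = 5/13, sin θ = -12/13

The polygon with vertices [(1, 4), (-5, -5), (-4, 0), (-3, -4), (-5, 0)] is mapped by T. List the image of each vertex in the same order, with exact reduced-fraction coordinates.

image vertices: (618/221, -503/221), (4956/221, 3079/221), (4086/221, 942/221), (3594/221, 2765/221), (4746/221, 879/221)

T1 scale by (-3, 2): (1, 4) → (-3, 8); (-5, -5) → (15, -10); (-4, 0) → (12, 0); (-3, -4) → (9, -8); (-5, 0) → (15, 0)
T2 translate by (6, -6): (-3, 8) → (3, 2); (15, -10) → (21, -16); (12, 0) → (18, -6); (9, -8) → (15, -14); (15, 0) → (21, -6)
T3 reflect across x = 0: (3, 2) → (-3, 2); (21, -16) → (-21, -16); (18, -6) → (-18, -6); (15, -14) → (-15, -14); (21, -6) → (-21, -6)
T4 rotate counter-clockwise with cos θ = -8/17, sin θ = -15/17: (-3, 2) → (54/17, 29/17); (-21, -16) → (-72/17, 443/17); (-18, -6) → (54/17, 318/17); (-15, -14) → (-90/17, 337/17); (-21, -6) → (78/17, 363/17)
T5 rotate counter-clockwise with cos θ = 5/13, sin θ = -12/13: (54/17, 29/17) → (618/221, -503/221); (-72/17, 443/17) → (4956/221, 3079/221); (54/17, 318/17) → (4086/221, 942/221); (-90/17, 337/17) → (3594/221, 2765/221); (78/17, 363/17) → (4746/221, 879/221)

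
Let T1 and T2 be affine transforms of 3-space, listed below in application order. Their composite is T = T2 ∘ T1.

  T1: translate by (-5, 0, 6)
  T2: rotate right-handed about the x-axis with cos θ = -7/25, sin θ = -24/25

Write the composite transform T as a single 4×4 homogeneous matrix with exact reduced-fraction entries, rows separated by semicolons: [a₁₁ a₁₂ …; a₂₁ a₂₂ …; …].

T = [1 0 0 -5; 0 -7/25 24/25 144/25; 0 -24/25 -7/25 -42/25; 0 0 0 1]

T1 = [1 0 0 -5; 0 1 0 0; 0 0 1 6; 0 0 0 1]
T2·T1 = [1 0 0 -5; 0 -7/25 24/25 144/25; 0 -24/25 -7/25 -42/25; 0 0 0 1]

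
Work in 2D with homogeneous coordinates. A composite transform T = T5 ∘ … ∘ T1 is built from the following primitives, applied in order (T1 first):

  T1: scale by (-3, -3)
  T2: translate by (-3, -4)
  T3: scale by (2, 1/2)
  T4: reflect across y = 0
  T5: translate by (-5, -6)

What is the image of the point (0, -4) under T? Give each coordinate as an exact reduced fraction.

T1 scale by (-3, -3): (0, -4) → (0, 12)
T2 translate by (-3, -4): (0, 12) → (-3, 8)
T3 scale by (2, 1/2): (-3, 8) → (-6, 4)
T4 reflect across y = 0: (-6, 4) → (-6, -4)
T5 translate by (-5, -6): (-6, -4) → (-11, -10)

T(p) = (-11, -10)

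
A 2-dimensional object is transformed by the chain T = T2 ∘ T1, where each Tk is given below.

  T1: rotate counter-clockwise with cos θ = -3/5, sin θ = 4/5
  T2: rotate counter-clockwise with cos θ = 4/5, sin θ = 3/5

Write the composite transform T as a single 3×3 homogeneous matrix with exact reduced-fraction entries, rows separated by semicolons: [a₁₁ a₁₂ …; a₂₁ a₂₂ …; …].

T = [-24/25 -7/25 0; 7/25 -24/25 0; 0 0 1]

T1 = [-3/5 -4/5 0; 4/5 -3/5 0; 0 0 1]
T2·T1 = [-24/25 -7/25 0; 7/25 -24/25 0; 0 0 1]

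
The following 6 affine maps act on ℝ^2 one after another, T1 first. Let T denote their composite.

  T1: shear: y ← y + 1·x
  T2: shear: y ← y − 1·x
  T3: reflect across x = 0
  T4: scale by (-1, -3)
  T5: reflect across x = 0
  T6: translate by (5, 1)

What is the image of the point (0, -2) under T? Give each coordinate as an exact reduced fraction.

T1 shear: y ← y + 1·x: (0, -2) → (0, -2)
T2 shear: y ← y − 1·x: (0, -2) → (0, -2)
T3 reflect across x = 0: (0, -2) → (0, -2)
T4 scale by (-1, -3): (0, -2) → (0, 6)
T5 reflect across x = 0: (0, 6) → (0, 6)
T6 translate by (5, 1): (0, 6) → (5, 7)

T(p) = (5, 7)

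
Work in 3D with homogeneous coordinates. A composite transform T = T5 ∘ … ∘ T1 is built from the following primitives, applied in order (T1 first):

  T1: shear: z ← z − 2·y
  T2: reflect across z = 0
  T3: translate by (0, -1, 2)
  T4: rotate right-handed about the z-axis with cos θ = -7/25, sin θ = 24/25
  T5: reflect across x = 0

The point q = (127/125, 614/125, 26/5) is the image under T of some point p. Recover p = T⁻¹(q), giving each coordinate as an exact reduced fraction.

T1 = [1 0 0 0; 0 1 0 0; 0 -2 1 0; 0 0 0 1]
T2·T1 = [1 0 0 0; 0 1 0 0; 0 2 -1 0; 0 0 0 1]
T3·…·T1 = [1 0 0 0; 0 1 0 -1; 0 2 -1 2; 0 0 0 1]
T4·…·T1 = [-7/25 -24/25 0 24/25; 24/25 -7/25 0 7/25; 0 2 -1 2; 0 0 0 1]
T5·…·T1 = [7/25 24/25 0 -24/25; 24/25 -7/25 0 7/25; 0 2 -1 2; 0 0 0 1]
det M = 1; M⁻¹ = [7/25 24/25 0 0; 24/25 -7/25 0 1; 48/25 -14/25 -1 4; 0 0 0 1]
M⁻¹ · (127/125, 614/125, 26/5)ᵀ = (5, 3/5, -2)ᵀ

p = (5, 3/5, -2)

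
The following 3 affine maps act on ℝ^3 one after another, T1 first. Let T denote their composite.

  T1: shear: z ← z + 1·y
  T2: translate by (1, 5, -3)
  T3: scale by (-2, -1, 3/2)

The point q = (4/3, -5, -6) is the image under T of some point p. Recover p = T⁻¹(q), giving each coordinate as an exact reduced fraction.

T1 = [1 0 0 0; 0 1 0 0; 0 1 1 0; 0 0 0 1]
T2·T1 = [1 0 0 1; 0 1 0 5; 0 1 1 -3; 0 0 0 1]
T3·…·T1 = [-2 0 0 -2; 0 -1 0 -5; 0 3/2 3/2 -9/2; 0 0 0 1]
det M = 3; M⁻¹ = [-1/2 0 0 -1; 0 -1 0 -5; 0 1 2/3 8; 0 0 0 1]
M⁻¹ · (4/3, -5, -6)ᵀ = (-5/3, 0, -1)ᵀ

p = (-5/3, 0, -1)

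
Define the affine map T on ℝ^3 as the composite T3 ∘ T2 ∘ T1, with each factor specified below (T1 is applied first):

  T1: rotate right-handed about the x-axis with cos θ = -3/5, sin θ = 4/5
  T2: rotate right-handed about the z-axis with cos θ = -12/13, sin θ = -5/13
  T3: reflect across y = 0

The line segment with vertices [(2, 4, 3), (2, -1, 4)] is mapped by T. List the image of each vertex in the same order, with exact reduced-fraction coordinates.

image vertices: (-48/13, -238/65, 7/5), (-37/13, -106/65, -16/5)

T1 rotate right-handed about the x-axis with cos θ = -3/5, sin θ = 4/5: (2, 4, 3) → (2, -24/5, 7/5); (2, -1, 4) → (2, -13/5, -16/5)
T2 rotate right-handed about the z-axis with cos θ = -12/13, sin θ = -5/13: (2, -24/5, 7/5) → (-48/13, 238/65, 7/5); (2, -13/5, -16/5) → (-37/13, 106/65, -16/5)
T3 reflect across y = 0: (-48/13, 238/65, 7/5) → (-48/13, -238/65, 7/5); (-37/13, 106/65, -16/5) → (-37/13, -106/65, -16/5)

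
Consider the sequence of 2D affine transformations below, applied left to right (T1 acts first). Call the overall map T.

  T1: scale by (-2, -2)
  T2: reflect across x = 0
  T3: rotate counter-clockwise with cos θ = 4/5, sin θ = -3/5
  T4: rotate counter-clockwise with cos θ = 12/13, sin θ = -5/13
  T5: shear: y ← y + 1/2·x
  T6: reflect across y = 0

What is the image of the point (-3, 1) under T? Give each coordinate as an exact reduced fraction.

T1 scale by (-2, -2): (-3, 1) → (6, -2)
T2 reflect across x = 0: (6, -2) → (-6, -2)
T3 rotate counter-clockwise with cos θ = 4/5, sin θ = -3/5: (-6, -2) → (-6, 2)
T4 rotate counter-clockwise with cos θ = 12/13, sin θ = -5/13: (-6, 2) → (-62/13, 54/13)
T5 shear: y ← y + 1/2·x: (-62/13, 54/13) → (-62/13, 23/13)
T6 reflect across y = 0: (-62/13, 23/13) → (-62/13, -23/13)

T(p) = (-62/13, -23/13)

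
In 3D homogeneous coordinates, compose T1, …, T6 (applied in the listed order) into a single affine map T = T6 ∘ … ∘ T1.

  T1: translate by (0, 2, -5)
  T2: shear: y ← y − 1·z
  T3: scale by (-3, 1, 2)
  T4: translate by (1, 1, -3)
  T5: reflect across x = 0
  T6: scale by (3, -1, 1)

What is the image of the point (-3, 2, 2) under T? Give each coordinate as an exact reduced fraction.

T(p) = (-30, -8, -9)

T1 translate by (0, 2, -5): (-3, 2, 2) → (-3, 4, -3)
T2 shear: y ← y − 1·z: (-3, 4, -3) → (-3, 7, -3)
T3 scale by (-3, 1, 2): (-3, 7, -3) → (9, 7, -6)
T4 translate by (1, 1, -3): (9, 7, -6) → (10, 8, -9)
T5 reflect across x = 0: (10, 8, -9) → (-10, 8, -9)
T6 scale by (3, -1, 1): (-10, 8, -9) → (-30, -8, -9)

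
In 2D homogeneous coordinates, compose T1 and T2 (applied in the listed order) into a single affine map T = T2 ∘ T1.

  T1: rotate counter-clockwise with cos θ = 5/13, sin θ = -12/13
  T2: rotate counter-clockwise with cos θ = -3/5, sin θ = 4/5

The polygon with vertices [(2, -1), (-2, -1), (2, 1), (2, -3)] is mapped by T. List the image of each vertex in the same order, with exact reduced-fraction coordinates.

image vertices: (122/65, 79/65), (-2/13, -29/13), (2/13, 29/13), (18/5, 1/5)

T1 rotate counter-clockwise with cos θ = 5/13, sin θ = -12/13: (2, -1) → (-2/13, -29/13); (-2, -1) → (-22/13, 19/13); (2, 1) → (22/13, -19/13); (2, -3) → (-2, -3)
T2 rotate counter-clockwise with cos θ = -3/5, sin θ = 4/5: (-2/13, -29/13) → (122/65, 79/65); (-22/13, 19/13) → (-2/13, -29/13); (22/13, -19/13) → (2/13, 29/13); (-2, -3) → (18/5, 1/5)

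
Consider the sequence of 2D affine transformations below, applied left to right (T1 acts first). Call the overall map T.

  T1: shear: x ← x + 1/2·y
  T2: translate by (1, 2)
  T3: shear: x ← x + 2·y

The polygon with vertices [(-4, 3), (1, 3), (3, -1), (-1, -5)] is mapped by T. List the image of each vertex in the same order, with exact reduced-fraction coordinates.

T1 shear: x ← x + 1/2·y: (-4, 3) → (-5/2, 3); (1, 3) → (5/2, 3); (3, -1) → (5/2, -1); (-1, -5) → (-7/2, -5)
T2 translate by (1, 2): (-5/2, 3) → (-3/2, 5); (5/2, 3) → (7/2, 5); (5/2, -1) → (7/2, 1); (-7/2, -5) → (-5/2, -3)
T3 shear: x ← x + 2·y: (-3/2, 5) → (17/2, 5); (7/2, 5) → (27/2, 5); (7/2, 1) → (11/2, 1); (-5/2, -3) → (-17/2, -3)

image vertices: (17/2, 5), (27/2, 5), (11/2, 1), (-17/2, -3)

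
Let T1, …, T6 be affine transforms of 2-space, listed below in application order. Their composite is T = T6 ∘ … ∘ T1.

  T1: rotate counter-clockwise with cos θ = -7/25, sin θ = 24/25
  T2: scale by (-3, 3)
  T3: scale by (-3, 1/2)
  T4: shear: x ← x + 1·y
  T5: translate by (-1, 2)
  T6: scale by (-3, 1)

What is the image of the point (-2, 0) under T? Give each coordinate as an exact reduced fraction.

T1 rotate counter-clockwise with cos θ = -7/25, sin θ = 24/25: (-2, 0) → (14/25, -48/25)
T2 scale by (-3, 3): (14/25, -48/25) → (-42/25, -144/25)
T3 scale by (-3, 1/2): (-42/25, -144/25) → (126/25, -72/25)
T4 shear: x ← x + 1·y: (126/25, -72/25) → (54/25, -72/25)
T5 translate by (-1, 2): (54/25, -72/25) → (29/25, -22/25)
T6 scale by (-3, 1): (29/25, -22/25) → (-87/25, -22/25)

T(p) = (-87/25, -22/25)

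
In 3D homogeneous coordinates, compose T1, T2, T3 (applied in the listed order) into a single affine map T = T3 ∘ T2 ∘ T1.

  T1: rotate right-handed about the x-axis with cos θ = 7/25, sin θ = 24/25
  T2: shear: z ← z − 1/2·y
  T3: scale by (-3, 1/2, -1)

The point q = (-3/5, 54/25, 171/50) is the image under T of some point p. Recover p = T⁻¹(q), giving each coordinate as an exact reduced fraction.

T1 = [1 0 0 0; 0 7/25 -24/25 0; 0 24/25 7/25 0; 0 0 0 1]
T2·T1 = [1 0 0 0; 0 7/25 -24/25 0; 0 41/50 19/25 0; 0 0 0 1]
T3·…·T1 = [-3 0 0 0; 0 7/50 -12/25 0; 0 -41/50 -19/25 0; 0 0 0 1]
det M = 3/2; M⁻¹ = [-1/3 0 0 0; 0 38/25 -24/25 0; 0 -41/25 -7/25 0; 0 0 0 1]
M⁻¹ · (-3/5, 54/25, 171/50)ᵀ = (1/5, 0, -9/2)ᵀ

p = (1/5, 0, -9/2)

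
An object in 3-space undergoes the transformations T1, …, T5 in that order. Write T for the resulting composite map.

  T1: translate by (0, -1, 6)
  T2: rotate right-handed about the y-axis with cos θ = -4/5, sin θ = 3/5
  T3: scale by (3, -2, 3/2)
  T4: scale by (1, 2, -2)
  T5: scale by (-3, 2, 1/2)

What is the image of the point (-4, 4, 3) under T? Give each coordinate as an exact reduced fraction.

T(p) = (-387/5, -24, 36/5)

T1 translate by (0, -1, 6): (-4, 4, 3) → (-4, 3, 9)
T2 rotate right-handed about the y-axis with cos θ = -4/5, sin θ = 3/5: (-4, 3, 9) → (43/5, 3, -24/5)
T3 scale by (3, -2, 3/2): (43/5, 3, -24/5) → (129/5, -6, -36/5)
T4 scale by (1, 2, -2): (129/5, -6, -36/5) → (129/5, -12, 72/5)
T5 scale by (-3, 2, 1/2): (129/5, -12, 72/5) → (-387/5, -24, 36/5)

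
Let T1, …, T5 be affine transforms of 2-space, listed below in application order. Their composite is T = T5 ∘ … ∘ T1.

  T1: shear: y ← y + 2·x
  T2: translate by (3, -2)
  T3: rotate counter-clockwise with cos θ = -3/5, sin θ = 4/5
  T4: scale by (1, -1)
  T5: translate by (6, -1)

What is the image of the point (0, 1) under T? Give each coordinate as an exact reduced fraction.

T1 shear: y ← y + 2·x: (0, 1) → (0, 1)
T2 translate by (3, -2): (0, 1) → (3, -1)
T3 rotate counter-clockwise with cos θ = -3/5, sin θ = 4/5: (3, -1) → (-1, 3)
T4 scale by (1, -1): (-1, 3) → (-1, -3)
T5 translate by (6, -1): (-1, -3) → (5, -4)

T(p) = (5, -4)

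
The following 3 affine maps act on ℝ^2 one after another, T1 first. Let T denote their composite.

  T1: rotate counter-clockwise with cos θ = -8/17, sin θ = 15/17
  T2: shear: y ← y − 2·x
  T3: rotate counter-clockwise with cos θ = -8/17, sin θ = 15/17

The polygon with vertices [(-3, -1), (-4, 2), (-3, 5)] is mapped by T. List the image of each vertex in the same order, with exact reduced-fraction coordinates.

T1 rotate counter-clockwise with cos θ = -8/17, sin θ = 15/17: (-3, -1) → (39/17, -37/17); (-4, 2) → (2/17, -76/17); (-3, 5) → (-3, -5)
T2 shear: y ← y − 2·x: (39/17, -37/17) → (39/17, -115/17); (2/17, -76/17) → (2/17, -80/17); (-3, -5) → (-3, 1)
T3 rotate counter-clockwise with cos θ = -8/17, sin θ = 15/17: (39/17, -115/17) → (1413/289, 1505/289); (2/17, -80/17) → (1184/289, 670/289); (-3, 1) → (9/17, -53/17)

image vertices: (1413/289, 1505/289), (1184/289, 670/289), (9/17, -53/17)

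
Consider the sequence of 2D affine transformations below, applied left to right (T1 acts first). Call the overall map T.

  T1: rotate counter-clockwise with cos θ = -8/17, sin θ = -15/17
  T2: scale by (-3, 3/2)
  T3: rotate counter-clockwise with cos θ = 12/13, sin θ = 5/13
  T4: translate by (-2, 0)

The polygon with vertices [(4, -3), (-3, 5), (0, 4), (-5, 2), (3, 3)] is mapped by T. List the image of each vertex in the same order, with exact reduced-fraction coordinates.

T1 rotate counter-clockwise with cos θ = -8/17, sin θ = -15/17: (4, -3) → (-77/17, -36/17); (-3, 5) → (99/17, 5/17); (0, 4) → (60/17, -32/17); (-5, 2) → (70/17, 59/17); (3, 3) → (21/17, -69/17)
T2 scale by (-3, 3/2): (-77/17, -36/17) → (231/17, -54/17); (99/17, 5/17) → (-297/17, 15/34); (60/17, -32/17) → (-180/17, -48/17); (70/17, 59/17) → (-210/17, 177/34); (21/17, -69/17) → (-63/17, -207/34)
T3 rotate counter-clockwise with cos θ = 12/13, sin θ = 5/13: (231/17, -54/17) → (234/17, 39/17); (-297/17, 15/34) → (-7203/442, -1395/221); (-180/17, -48/17) → (-1920/221, -1476/221); (-210/17, 177/34) → (-5925/442, 12/221); (-63/17, -207/34) → (-477/442, -1557/221)
T4 translate by (-2, 0): (234/17, 39/17) → (200/17, 39/17); (-7203/442, -1395/221) → (-8087/442, -1395/221); (-1920/221, -1476/221) → (-2362/221, -1476/221); (-5925/442, 12/221) → (-6809/442, 12/221); (-477/442, -1557/221) → (-1361/442, -1557/221)

image vertices: (200/17, 39/17), (-8087/442, -1395/221), (-2362/221, -1476/221), (-6809/442, 12/221), (-1361/442, -1557/221)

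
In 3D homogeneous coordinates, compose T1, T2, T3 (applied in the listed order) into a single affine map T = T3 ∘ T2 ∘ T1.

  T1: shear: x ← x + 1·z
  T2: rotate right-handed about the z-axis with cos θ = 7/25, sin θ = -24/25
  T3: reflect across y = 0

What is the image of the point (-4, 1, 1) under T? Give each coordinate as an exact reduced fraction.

T(p) = (3/25, -79/25, 1)

T1 shear: x ← x + 1·z: (-4, 1, 1) → (-3, 1, 1)
T2 rotate right-handed about the z-axis with cos θ = 7/25, sin θ = -24/25: (-3, 1, 1) → (3/25, 79/25, 1)
T3 reflect across y = 0: (3/25, 79/25, 1) → (3/25, -79/25, 1)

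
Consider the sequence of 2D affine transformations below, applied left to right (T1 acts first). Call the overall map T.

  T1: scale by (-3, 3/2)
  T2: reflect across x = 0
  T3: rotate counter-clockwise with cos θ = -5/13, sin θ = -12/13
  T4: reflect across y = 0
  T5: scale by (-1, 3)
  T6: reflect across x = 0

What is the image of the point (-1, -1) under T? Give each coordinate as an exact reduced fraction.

T1 scale by (-3, 3/2): (-1, -1) → (3, -3/2)
T2 reflect across x = 0: (3, -3/2) → (-3, -3/2)
T3 rotate counter-clockwise with cos θ = -5/13, sin θ = -12/13: (-3, -3/2) → (-3/13, 87/26)
T4 reflect across y = 0: (-3/13, 87/26) → (-3/13, -87/26)
T5 scale by (-1, 3): (-3/13, -87/26) → (3/13, -261/26)
T6 reflect across x = 0: (3/13, -261/26) → (-3/13, -261/26)

T(p) = (-3/13, -261/26)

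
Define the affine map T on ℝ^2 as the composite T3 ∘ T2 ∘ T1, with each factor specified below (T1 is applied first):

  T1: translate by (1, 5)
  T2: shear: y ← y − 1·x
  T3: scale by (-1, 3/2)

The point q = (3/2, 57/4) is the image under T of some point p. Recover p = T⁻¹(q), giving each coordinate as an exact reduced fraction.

p = (-5/2, 3)

T1 = [1 0 1; 0 1 5; 0 0 1]
T2·T1 = [1 0 1; -1 1 4; 0 0 1]
T3·…·T1 = [-1 0 -1; -3/2 3/2 6; 0 0 1]
det M = -3/2; M⁻¹ = [-1 0 -1; -1 2/3 -5; 0 0 1]
M⁻¹ · (3/2, 57/4)ᵀ = (-5/2, 3)ᵀ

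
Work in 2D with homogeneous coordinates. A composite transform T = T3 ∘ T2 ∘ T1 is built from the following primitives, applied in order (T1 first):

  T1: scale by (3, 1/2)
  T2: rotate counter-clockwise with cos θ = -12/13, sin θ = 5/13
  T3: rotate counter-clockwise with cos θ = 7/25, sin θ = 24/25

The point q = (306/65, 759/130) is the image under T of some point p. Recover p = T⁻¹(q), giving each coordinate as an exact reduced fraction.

T1 = [3 0 0; 0 1/2 0; 0 0 1]
T2·T1 = [-36/13 -5/26 0; 15/13 -6/13 0; 0 0 1]
T3·…·T1 = [-612/325 253/650 0; -759/325 -102/325 0; 0 0 1]
det M = 3/2; M⁻¹ = [-68/325 -253/975 0; 506/325 -408/325 0; 0 0 1]
M⁻¹ · (306/65, 759/130)ᵀ = (-5/2, 0)ᵀ

p = (-5/2, 0)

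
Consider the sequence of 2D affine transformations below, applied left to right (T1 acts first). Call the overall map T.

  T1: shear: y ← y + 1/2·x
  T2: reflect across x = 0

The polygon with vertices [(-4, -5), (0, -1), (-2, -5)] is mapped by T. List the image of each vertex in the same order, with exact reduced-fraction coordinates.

T1 shear: y ← y + 1/2·x: (-4, -5) → (-4, -7); (0, -1) → (0, -1); (-2, -5) → (-2, -6)
T2 reflect across x = 0: (-4, -7) → (4, -7); (0, -1) → (0, -1); (-2, -6) → (2, -6)

image vertices: (4, -7), (0, -1), (2, -6)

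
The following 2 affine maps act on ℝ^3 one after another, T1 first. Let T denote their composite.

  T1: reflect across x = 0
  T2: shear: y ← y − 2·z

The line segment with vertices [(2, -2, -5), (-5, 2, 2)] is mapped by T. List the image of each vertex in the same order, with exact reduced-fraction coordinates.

T1 reflect across x = 0: (2, -2, -5) → (-2, -2, -5); (-5, 2, 2) → (5, 2, 2)
T2 shear: y ← y − 2·z: (-2, -2, -5) → (-2, 8, -5); (5, 2, 2) → (5, -2, 2)

image vertices: (-2, 8, -5), (5, -2, 2)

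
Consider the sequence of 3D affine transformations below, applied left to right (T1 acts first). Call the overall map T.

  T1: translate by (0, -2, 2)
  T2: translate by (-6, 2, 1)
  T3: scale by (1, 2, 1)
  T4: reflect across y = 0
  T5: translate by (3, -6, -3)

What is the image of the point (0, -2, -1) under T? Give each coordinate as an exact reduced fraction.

T(p) = (-3, -2, -1)

T1 translate by (0, -2, 2): (0, -2, -1) → (0, -4, 1)
T2 translate by (-6, 2, 1): (0, -4, 1) → (-6, -2, 2)
T3 scale by (1, 2, 1): (-6, -2, 2) → (-6, -4, 2)
T4 reflect across y = 0: (-6, -4, 2) → (-6, 4, 2)
T5 translate by (3, -6, -3): (-6, 4, 2) → (-3, -2, -1)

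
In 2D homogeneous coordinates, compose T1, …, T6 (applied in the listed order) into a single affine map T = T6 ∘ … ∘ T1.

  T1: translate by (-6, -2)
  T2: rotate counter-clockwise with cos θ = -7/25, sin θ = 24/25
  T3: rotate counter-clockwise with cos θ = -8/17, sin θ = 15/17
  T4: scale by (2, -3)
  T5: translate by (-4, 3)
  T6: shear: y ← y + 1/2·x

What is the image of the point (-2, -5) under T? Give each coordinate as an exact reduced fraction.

T(p) = (-994/425, -12734/425)

T1 translate by (-6, -2): (-2, -5) → (-8, -7)
T2 rotate counter-clockwise with cos θ = -7/25, sin θ = 24/25: (-8, -7) → (224/25, -143/25)
T3 rotate counter-clockwise with cos θ = -8/17, sin θ = 15/17: (224/25, -143/25) → (353/425, 4504/425)
T4 scale by (2, -3): (353/425, 4504/425) → (706/425, -13512/425)
T5 translate by (-4, 3): (706/425, -13512/425) → (-994/425, -12237/425)
T6 shear: y ← y + 1/2·x: (-994/425, -12237/425) → (-994/425, -12734/425)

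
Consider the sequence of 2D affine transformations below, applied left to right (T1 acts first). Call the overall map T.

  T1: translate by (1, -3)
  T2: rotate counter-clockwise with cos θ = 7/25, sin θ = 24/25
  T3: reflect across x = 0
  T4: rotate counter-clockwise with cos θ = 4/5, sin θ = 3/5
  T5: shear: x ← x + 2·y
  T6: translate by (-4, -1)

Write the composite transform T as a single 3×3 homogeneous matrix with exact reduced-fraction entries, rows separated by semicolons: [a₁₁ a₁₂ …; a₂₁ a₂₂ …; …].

T = [2/5 11/5 -51/5; 3/5 4/5 -14/5; 0 0 1]

T1 = [1 0 1; 0 1 -3; 0 0 1]
T2·T1 = [7/25 -24/25 79/25; 24/25 7/25 3/25; 0 0 1]
T3·…·T1 = [-7/25 24/25 -79/25; 24/25 7/25 3/25; 0 0 1]
T4·…·T1 = [-4/5 3/5 -13/5; 3/5 4/5 -9/5; 0 0 1]
T5·…·T1 = [2/5 11/5 -31/5; 3/5 4/5 -9/5; 0 0 1]
T6·…·T1 = [2/5 11/5 -51/5; 3/5 4/5 -14/5; 0 0 1]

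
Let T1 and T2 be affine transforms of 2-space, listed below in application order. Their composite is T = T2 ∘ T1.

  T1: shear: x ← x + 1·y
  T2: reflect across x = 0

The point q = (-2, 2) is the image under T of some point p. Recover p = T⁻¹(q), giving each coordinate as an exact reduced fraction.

T1 = [1 1 0; 0 1 0; 0 0 1]
T2·T1 = [-1 -1 0; 0 1 0; 0 0 1]
det M = -1; M⁻¹ = [-1 -1 0; 0 1 0; 0 0 1]
M⁻¹ · (-2, 2)ᵀ = (0, 2)ᵀ

p = (0, 2)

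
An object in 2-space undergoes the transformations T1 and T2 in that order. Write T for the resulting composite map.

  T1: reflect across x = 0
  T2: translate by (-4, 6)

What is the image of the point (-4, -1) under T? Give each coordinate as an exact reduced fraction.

T1 reflect across x = 0: (-4, -1) → (4, -1)
T2 translate by (-4, 6): (4, -1) → (0, 5)

T(p) = (0, 5)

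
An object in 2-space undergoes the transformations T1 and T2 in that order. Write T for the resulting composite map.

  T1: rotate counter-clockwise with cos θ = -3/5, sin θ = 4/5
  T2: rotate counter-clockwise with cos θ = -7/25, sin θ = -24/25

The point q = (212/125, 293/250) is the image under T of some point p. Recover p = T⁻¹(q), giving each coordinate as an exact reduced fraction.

p = (2, 1/2)

T1 = [-3/5 -4/5 0; 4/5 -3/5 0; 0 0 1]
T2·T1 = [117/125 -44/125 0; 44/125 117/125 0; 0 0 1]
det M = 1; M⁻¹ = [117/125 44/125 0; -44/125 117/125 0; 0 0 1]
M⁻¹ · (212/125, 293/250)ᵀ = (2, 1/2)ᵀ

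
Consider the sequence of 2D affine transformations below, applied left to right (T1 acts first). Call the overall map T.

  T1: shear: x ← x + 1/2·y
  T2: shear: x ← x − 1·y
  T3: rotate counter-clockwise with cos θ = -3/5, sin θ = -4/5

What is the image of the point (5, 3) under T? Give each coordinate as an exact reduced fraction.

T(p) = (3/10, -23/5)

T1 shear: x ← x + 1/2·y: (5, 3) → (13/2, 3)
T2 shear: x ← x − 1·y: (13/2, 3) → (7/2, 3)
T3 rotate counter-clockwise with cos θ = -3/5, sin θ = -4/5: (7/2, 3) → (3/10, -23/5)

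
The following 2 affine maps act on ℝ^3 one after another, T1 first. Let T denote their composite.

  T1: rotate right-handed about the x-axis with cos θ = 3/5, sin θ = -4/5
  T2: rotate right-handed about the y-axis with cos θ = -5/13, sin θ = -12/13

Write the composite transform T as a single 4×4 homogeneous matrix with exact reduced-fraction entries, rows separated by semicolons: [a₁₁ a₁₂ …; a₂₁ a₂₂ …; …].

T1 = [1 0 0 0; 0 3/5 4/5 0; 0 -4/5 3/5 0; 0 0 0 1]
T2·T1 = [-5/13 48/65 -36/65 0; 0 3/5 4/5 0; 12/13 4/13 -3/13 0; 0 0 0 1]

T = [-5/13 48/65 -36/65 0; 0 3/5 4/5 0; 12/13 4/13 -3/13 0; 0 0 0 1]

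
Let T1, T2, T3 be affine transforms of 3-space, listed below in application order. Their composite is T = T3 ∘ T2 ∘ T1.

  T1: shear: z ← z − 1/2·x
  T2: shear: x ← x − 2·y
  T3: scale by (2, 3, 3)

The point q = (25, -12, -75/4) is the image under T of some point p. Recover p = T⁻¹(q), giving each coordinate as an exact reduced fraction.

p = (9/2, -4, -4)

T1 = [1 0 0 0; 0 1 0 0; -1/2 0 1 0; 0 0 0 1]
T2·T1 = [1 -2 0 0; 0 1 0 0; -1/2 0 1 0; 0 0 0 1]
T3·…·T1 = [2 -4 0 0; 0 3 0 0; -3/2 0 3 0; 0 0 0 1]
det M = 18; M⁻¹ = [1/2 2/3 0 0; 0 1/3 0 0; 1/4 1/3 1/3 0; 0 0 0 1]
M⁻¹ · (25, -12, -75/4)ᵀ = (9/2, -4, -4)ᵀ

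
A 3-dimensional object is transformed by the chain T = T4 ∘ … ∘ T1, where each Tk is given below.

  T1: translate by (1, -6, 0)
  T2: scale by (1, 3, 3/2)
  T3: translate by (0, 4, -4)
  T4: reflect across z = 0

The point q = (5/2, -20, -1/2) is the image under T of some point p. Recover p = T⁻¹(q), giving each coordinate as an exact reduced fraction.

p = (3/2, -2, 3)

T1 = [1 0 0 1; 0 1 0 -6; 0 0 1 0; 0 0 0 1]
T2·T1 = [1 0 0 1; 0 3 0 -18; 0 0 3/2 0; 0 0 0 1]
T3·…·T1 = [1 0 0 1; 0 3 0 -14; 0 0 3/2 -4; 0 0 0 1]
T4·…·T1 = [1 0 0 1; 0 3 0 -14; 0 0 -3/2 4; 0 0 0 1]
det M = -9/2; M⁻¹ = [1 0 0 -1; 0 1/3 0 14/3; 0 0 -2/3 8/3; 0 0 0 1]
M⁻¹ · (5/2, -20, -1/2)ᵀ = (3/2, -2, 3)ᵀ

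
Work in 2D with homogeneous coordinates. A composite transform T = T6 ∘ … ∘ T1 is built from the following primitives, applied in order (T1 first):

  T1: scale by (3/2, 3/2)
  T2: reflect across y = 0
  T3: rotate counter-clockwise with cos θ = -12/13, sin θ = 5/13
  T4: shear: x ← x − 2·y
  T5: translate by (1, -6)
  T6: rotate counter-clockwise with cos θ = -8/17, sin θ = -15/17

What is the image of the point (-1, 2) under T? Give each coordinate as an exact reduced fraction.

T1 scale by (3/2, 3/2): (-1, 2) → (-3/2, 3)
T2 reflect across y = 0: (-3/2, 3) → (-3/2, -3)
T3 rotate counter-clockwise with cos θ = -12/13, sin θ = 5/13: (-3/2, -3) → (33/13, 57/26)
T4 shear: x ← x − 2·y: (33/13, 57/26) → (-24/13, 57/26)
T5 translate by (1, -6): (-24/13, 57/26) → (-11/13, -99/26)
T6 rotate counter-clockwise with cos θ = -8/17, sin θ = -15/17: (-11/13, -99/26) → (-77/26, 33/13)

T(p) = (-77/26, 33/13)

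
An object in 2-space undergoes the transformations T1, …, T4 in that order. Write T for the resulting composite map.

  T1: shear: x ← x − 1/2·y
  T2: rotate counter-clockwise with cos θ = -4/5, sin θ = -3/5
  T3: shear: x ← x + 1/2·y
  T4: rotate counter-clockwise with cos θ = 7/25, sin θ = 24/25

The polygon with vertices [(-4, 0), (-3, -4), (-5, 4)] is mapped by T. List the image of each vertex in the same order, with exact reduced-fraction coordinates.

T1 shear: x ← x − 1/2·y: (-4, 0) → (-4, 0); (-3, -4) → (-1, -4); (-5, 4) → (-7, 4)
T2 rotate counter-clockwise with cos θ = -4/5, sin θ = -3/5: (-4, 0) → (16/5, 12/5); (-1, -4) → (-8/5, 19/5); (-7, 4) → (8, 1)
T3 shear: x ← x + 1/2·y: (16/5, 12/5) → (22/5, 12/5); (-8/5, 19/5) → (3/10, 19/5); (8, 1) → (17/2, 1)
T4 rotate counter-clockwise with cos θ = 7/25, sin θ = 24/25: (22/5, 12/5) → (-134/125, 612/125); (3/10, 19/5) → (-891/250, 169/125); (17/2, 1) → (71/50, 211/25)

image vertices: (-134/125, 612/125), (-891/250, 169/125), (71/50, 211/25)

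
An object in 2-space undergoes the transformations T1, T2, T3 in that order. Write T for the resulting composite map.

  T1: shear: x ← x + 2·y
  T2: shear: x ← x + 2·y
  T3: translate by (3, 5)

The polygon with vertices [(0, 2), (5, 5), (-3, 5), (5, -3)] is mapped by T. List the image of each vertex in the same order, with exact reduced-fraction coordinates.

image vertices: (11, 7), (28, 10), (20, 10), (-4, 2)

T1 shear: x ← x + 2·y: (0, 2) → (4, 2); (5, 5) → (15, 5); (-3, 5) → (7, 5); (5, -3) → (-1, -3)
T2 shear: x ← x + 2·y: (4, 2) → (8, 2); (15, 5) → (25, 5); (7, 5) → (17, 5); (-1, -3) → (-7, -3)
T3 translate by (3, 5): (8, 2) → (11, 7); (25, 5) → (28, 10); (17, 5) → (20, 10); (-7, -3) → (-4, 2)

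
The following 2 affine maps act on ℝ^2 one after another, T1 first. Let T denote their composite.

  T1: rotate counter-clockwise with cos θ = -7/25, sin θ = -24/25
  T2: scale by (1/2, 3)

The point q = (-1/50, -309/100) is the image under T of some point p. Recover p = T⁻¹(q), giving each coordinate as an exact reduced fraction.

p = (1, 1/4)

T1 = [-7/25 24/25 0; -24/25 -7/25 0; 0 0 1]
T2·T1 = [-7/50 12/25 0; -72/25 -21/25 0; 0 0 1]
det M = 3/2; M⁻¹ = [-14/25 -8/25 0; 48/25 -7/75 0; 0 0 1]
M⁻¹ · (-1/50, -309/100)ᵀ = (1, 1/4)ᵀ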